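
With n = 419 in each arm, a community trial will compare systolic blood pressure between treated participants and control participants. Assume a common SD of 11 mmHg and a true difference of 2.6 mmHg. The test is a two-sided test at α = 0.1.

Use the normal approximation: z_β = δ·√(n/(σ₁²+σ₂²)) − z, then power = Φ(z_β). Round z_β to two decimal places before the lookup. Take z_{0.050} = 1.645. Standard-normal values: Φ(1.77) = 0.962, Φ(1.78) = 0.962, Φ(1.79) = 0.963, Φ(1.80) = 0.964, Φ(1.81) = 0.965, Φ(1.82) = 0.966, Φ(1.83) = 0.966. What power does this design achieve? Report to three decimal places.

Power ≈ 0.962

z_β = δ·√(n/(σ₁²+σ₂²)) − z_{α/2}
    = 2.6 · √(419/242) − 1.645
    = 2.6 · 1.31583 − 1.645
    = 3.4212 − 1.645 = 1.7762 → 1.78
Power = Φ(1.78) = 0.962.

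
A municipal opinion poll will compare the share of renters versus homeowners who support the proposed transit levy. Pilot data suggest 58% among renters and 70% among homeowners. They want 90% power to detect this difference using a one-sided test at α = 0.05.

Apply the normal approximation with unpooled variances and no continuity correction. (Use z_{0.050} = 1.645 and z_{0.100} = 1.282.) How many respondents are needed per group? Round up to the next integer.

n = 270 per group

n = (z_α + z_β)² · [p₁(1−p₁) + p₂(1−p₂)] / (p₁ − p₂)²
  = (1.645 + 1.282)² · (0.58·0.42 + 0.70·0.30) / (-0.12)²
  = (2.927)² · (0.2436 + 0.2100) / 0.0144
  = 8.5673 · 0.4536 / 0.0144
  = 269.87
Round up → n = 270 per group.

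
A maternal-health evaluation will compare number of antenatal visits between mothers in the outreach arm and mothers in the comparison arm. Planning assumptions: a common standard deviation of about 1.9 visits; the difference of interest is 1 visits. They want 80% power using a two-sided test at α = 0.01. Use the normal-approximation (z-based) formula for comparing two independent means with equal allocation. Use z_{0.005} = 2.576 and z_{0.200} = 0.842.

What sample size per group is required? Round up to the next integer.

n = 85 per group

n = (z_{α/2} + z_β)² · (σ₁² + σ₂²) / δ²
  = (2.576 + 0.842)² · (2·1.9² = 7.22) / 1²
  = 11.6827 · 7.22 / 1
  = 84.35
Round up → n = 85 per group.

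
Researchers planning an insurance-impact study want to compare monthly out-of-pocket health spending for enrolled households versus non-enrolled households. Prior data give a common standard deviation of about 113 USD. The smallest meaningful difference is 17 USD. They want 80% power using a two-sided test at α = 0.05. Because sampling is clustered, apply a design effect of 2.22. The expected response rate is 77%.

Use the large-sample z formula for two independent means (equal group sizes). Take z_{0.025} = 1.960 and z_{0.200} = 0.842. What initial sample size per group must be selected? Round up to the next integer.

n = 2001 per group

n = (z_{α/2} + z_β)² · (σ₁² + σ₂²) / δ²
  = (1.960 + 0.842)² · (2·113² = 25538) / 17²
  = 7.8512 · 25538 / 289
  = 693.79
Design effect: 2.22 × 693.79 = 1540.20.
Adjust for 77% response: 1540.20 / 0.77 = 2000.27.
Round up → n = 2001 per group.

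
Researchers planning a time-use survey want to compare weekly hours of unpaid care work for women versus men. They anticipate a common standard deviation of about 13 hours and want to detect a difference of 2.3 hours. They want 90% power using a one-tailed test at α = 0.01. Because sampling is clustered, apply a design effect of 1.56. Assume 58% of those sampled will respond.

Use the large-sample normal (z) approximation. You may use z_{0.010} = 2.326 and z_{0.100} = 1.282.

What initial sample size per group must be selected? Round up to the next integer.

n = 2238 per group

n = (z_α + z_β)² · (σ₁² + σ₂²) / δ²
  = (2.326 + 1.282)² · (2·13² = 338) / 2.3²
  = 13.0177 · 338 / 5.29
  = 831.75
Design effect: 1.56 × 831.75 = 1297.53.
Adjust for 58% response: 1297.53 / 0.58 = 2237.13.
Round up → n = 2238 per group.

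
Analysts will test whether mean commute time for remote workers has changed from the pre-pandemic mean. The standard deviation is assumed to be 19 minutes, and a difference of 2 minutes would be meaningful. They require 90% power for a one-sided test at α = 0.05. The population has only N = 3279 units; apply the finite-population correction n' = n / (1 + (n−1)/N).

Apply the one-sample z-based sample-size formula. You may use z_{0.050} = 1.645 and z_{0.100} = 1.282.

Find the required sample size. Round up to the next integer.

n = 626

n = (z_α + z_β)² · σ² / δ²
  = (1.645 + 1.282)² · 19² / 2²
  = 8.5673 · 361 / 4
  = 773.20
Finite-population correction (N = 3279): 773.20 / (1 + (773.20 − 1)/3279) = 625.82.
Round up → n = 626.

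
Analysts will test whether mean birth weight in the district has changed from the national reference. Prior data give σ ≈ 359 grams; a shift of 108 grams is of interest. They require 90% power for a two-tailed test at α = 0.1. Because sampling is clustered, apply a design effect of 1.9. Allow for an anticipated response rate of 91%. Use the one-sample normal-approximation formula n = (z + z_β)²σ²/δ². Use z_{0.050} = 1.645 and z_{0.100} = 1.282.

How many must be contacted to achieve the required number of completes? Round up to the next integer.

n = (z_{α/2} + z_β)² · σ² / δ²
  = (1.645 + 1.282)² · 359² / 108²
  = 8.5673 · 128881 / 11664
  = 94.66
Design effect: 1.9 × 94.66 = 179.86.
Adjust for 91% response: 179.86 / 0.91 = 197.65.
Round up → n = 198.

n = 198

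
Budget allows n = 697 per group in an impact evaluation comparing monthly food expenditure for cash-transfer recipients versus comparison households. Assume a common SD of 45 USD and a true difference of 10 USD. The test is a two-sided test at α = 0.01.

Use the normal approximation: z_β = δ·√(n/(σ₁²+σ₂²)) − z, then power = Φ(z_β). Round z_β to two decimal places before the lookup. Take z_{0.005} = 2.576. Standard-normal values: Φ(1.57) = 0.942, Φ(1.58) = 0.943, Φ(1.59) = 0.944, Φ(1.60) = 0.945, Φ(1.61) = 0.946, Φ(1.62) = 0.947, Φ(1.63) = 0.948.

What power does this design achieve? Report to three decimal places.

z_β = δ·√(n/(σ₁²+σ₂²)) − z_{α/2}
    = 10 · √(697/4050) − 2.576
    = 10 · 0.41485 − 2.576
    = 4.1485 − 2.576 = 1.5725 → 1.57
Power = Φ(1.57) = 0.942.

Power ≈ 0.942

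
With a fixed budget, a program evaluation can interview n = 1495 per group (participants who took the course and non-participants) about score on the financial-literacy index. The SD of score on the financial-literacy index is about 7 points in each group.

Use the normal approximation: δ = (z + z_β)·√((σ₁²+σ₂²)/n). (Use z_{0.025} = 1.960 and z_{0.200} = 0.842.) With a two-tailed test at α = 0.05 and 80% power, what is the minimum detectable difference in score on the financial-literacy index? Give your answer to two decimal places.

δ = (z_{α/2} + z_β) · √((σ₁²+σ₂²)/n)
  = (1.960 + 0.842) · √(98/1495)
  = 2.802 · √0.06555
  = 2.802 · 0.2560
  = 0.7174

Minimum detectable difference ≈ 0.72 points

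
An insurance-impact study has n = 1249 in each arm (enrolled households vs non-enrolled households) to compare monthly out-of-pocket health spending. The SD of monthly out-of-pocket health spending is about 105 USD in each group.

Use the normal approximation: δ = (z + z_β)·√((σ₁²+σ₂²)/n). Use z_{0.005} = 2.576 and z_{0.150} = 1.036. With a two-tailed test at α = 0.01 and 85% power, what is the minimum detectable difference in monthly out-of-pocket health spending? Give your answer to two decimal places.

δ = (z_{α/2} + z_β) · √((σ₁²+σ₂²)/n)
  = (2.576 + 1.036) · √(22050/1249)
  = 3.612 · √17.6541
  = 3.612 · 4.2017
  = 15.1765

Minimum detectable difference ≈ 15.18 USD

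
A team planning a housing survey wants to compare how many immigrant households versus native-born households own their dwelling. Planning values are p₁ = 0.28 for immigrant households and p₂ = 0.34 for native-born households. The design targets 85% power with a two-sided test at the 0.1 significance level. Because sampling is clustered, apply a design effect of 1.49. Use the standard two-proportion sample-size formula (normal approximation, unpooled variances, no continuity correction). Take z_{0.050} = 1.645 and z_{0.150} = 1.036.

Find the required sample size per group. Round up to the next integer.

n = 1268 per group

n = (z_{α/2} + z_β)² · [p₁(1−p₁) + p₂(1−p₂)] / (p₁ − p₂)²
  = (1.645 + 1.036)² · (0.28·0.72 + 0.34·0.66) / (-0.06)²
  = (2.681)² · (0.2016 + 0.2244) / 0.0036
  = 7.1878 · 0.4260 / 0.0036
  = 850.55
Design effect: 1.49 × 850.55 = 1267.32.
Round up → n = 1268 per group.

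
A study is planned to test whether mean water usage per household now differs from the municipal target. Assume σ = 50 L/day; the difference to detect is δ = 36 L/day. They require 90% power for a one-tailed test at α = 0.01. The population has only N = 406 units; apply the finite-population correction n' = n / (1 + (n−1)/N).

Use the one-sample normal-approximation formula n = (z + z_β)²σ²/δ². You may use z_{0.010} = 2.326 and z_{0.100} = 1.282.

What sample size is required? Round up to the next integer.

n = 24

n = (z_α + z_β)² · σ² / δ²
  = (2.326 + 1.282)² · 50² / 36²
  = 13.0177 · 2500 / 1296
  = 25.11
Finite-population correction (N = 406): 25.11 / (1 + (25.11 − 1)/406) = 23.70.
Round up → n = 24.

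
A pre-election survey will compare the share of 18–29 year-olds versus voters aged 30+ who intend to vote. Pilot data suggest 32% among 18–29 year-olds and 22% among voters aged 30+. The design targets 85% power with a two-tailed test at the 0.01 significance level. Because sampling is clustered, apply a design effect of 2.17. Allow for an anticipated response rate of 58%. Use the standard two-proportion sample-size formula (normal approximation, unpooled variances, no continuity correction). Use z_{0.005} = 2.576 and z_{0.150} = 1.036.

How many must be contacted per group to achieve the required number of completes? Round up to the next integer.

n = 1900 per group

n = (z_{α/2} + z_β)² · [p₁(1−p₁) + p₂(1−p₂)] / (p₁ − p₂)²
  = (2.576 + 1.036)² · (0.32·0.68 + 0.22·0.78) / (0.10)²
  = (3.612)² · (0.2176 + 0.1716) / 0.0100
  = 13.0465 · 0.3892 / 0.0100
  = 507.77
Design effect: 2.17 × 507.77 = 1101.86.
Adjust for 58% response: 1101.86 / 0.58 = 1899.77.
Round up → n = 1900 per group.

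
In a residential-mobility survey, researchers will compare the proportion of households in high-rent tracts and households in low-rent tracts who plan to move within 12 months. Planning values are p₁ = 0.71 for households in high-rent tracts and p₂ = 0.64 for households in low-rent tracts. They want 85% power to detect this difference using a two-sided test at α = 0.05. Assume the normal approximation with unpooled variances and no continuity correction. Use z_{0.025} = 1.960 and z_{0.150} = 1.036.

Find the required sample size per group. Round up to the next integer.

n = 800 per group

n = (z_{α/2} + z_β)² · [p₁(1−p₁) + p₂(1−p₂)] / (p₁ − p₂)²
  = (1.960 + 1.036)² · (0.71·0.29 + 0.64·0.36) / (0.07)²
  = (2.996)² · (0.2059 + 0.2304) / 0.0049
  = 8.9760 · 0.4363 / 0.0049
  = 799.23
Round up → n = 800 per group.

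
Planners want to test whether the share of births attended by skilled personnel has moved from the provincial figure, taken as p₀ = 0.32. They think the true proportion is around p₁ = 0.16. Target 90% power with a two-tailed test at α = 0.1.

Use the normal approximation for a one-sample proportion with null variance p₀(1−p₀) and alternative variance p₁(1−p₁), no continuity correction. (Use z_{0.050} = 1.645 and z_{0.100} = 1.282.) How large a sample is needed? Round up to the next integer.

n = 60

n = [z_{α/2}·√(p₀q₀) + z_β·√(p₁q₁)]² / (p₁ − p₀)²
  = [1.645·√(0.32·0.68) + 1.282·√(0.16·0.84)]² / (-0.16)²
  = [1.645·0.4665 + 1.282·0.3666]² / 0.0256
  = [1.2373]² / 0.0256
  = 59.81
Round up → n = 60.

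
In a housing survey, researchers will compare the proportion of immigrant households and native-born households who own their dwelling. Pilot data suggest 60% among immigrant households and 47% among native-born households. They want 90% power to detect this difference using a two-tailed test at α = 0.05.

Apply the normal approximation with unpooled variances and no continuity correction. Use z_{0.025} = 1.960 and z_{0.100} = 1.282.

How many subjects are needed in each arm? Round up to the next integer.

n = 305 per group

n = (z_{α/2} + z_β)² · [p₁(1−p₁) + p₂(1−p₂)] / (p₁ − p₂)²
  = (1.960 + 1.282)² · (0.60·0.40 + 0.47·0.53) / (0.13)²
  = (3.242)² · (0.2400 + 0.2491) / 0.0169
  = 10.5106 · 0.4891 / 0.0169
  = 304.18
Round up → n = 305 per group.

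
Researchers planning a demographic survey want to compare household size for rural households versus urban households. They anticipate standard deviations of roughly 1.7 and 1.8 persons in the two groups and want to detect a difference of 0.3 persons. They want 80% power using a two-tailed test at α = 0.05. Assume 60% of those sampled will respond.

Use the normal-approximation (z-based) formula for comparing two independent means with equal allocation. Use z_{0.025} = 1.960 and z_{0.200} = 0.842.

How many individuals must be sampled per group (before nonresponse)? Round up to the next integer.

n = 892 per group

n = (z_{α/2} + z_β)² · (σ₁² + σ₂²) / δ²
  = (1.960 + 0.842)² · (1.7² + 1.8² = 6.13) / 0.3²
  = 7.8512 · 6.13 / 0.09
  = 534.75
Adjust for 60% response: 534.75 / 0.60 = 891.26.
Round up → n = 892 per group.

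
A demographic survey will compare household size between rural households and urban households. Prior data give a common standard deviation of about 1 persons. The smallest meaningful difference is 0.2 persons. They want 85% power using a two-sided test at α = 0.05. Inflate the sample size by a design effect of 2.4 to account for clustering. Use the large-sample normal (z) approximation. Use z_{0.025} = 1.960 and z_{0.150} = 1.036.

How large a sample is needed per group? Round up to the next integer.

n = 1078 per group

n = (z_{α/2} + z_β)² · (σ₁² + σ₂²) / δ²
  = (1.960 + 1.036)² · (2·1² = 2) / 0.2²
  = 8.9760 · 2 / 0.04
  = 448.80
Design effect: 2.4 × 448.80 = 1077.12.
Round up → n = 1078 per group.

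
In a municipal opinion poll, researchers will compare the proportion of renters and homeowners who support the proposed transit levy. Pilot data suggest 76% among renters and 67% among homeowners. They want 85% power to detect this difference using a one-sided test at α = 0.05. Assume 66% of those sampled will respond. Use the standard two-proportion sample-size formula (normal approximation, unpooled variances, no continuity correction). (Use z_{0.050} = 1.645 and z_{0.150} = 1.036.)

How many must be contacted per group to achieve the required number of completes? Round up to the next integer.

n = 543 per group

n = (z_α + z_β)² · [p₁(1−p₁) + p₂(1−p₂)] / (p₁ − p₂)²
  = (1.645 + 1.036)² · (0.76·0.24 + 0.67·0.33) / (0.09)²
  = (2.681)² · (0.1824 + 0.2211) / 0.0081
  = 7.1878 · 0.4035 / 0.0081
  = 358.06
Adjust for 66% response: 358.06 / 0.66 = 542.51.
Round up → n = 543 per group.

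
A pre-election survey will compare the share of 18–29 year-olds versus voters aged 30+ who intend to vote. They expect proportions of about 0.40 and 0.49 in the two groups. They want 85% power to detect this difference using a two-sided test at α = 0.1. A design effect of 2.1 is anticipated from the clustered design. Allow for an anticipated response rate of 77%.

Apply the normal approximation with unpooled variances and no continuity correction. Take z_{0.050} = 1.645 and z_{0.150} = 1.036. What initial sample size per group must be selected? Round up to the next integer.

n = (z_{α/2} + z_β)² · [p₁(1−p₁) + p₂(1−p₂)] / (p₁ − p₂)²
  = (1.645 + 1.036)² · (0.40·0.60 + 0.49·0.51) / (-0.09)²
  = (2.681)² · (0.2400 + 0.2499) / 0.0081
  = 7.1878 · 0.4899 / 0.0081
  = 434.73
Design effect: 2.1 × 434.73 = 912.93.
Adjust for 77% response: 912.93 / 0.77 = 1185.62.
Round up → n = 1186 per group.

n = 1186 per group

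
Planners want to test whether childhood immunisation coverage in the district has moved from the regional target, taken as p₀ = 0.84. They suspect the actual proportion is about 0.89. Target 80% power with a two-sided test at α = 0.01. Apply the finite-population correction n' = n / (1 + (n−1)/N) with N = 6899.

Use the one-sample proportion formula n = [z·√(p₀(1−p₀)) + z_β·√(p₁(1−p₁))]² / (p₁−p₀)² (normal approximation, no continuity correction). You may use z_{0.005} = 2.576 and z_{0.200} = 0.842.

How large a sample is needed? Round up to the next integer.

n = 539

n = [z_{α/2}·√(p₀q₀) + z_β·√(p₁q₁)]² / (p₁ − p₀)²
  = [2.576·√(0.84·0.16) + 0.842·√(0.89·0.11)]² / (0.05)²
  = [2.576·0.3666 + 0.842·0.3129]² / 0.0025
  = [1.2078]² / 0.0025
  = 583.54
Finite-population correction (N = 6899): 583.54 / (1 + (583.54 − 1)/6899) = 538.10.
Round up → n = 539.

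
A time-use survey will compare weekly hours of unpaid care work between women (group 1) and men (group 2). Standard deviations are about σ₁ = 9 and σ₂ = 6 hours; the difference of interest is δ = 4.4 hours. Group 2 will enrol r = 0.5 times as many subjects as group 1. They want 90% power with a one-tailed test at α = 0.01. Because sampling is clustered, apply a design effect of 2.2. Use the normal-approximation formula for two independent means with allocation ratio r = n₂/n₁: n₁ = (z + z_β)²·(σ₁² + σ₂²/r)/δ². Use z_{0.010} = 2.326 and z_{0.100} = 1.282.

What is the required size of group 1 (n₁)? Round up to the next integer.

n₁ = (z_α + z_β)² · (σ₁² + σ₂²/r) / δ²
   = (2.326 + 1.282)² · (9² + 6²/0.5) / 4.4²
   = 13.0177 · (81 + 72) / 19.36
   = 13.0177 · 153 / 19.36
   = 102.88
Design effect: 2.2 × 102.88 = 226.33.
Round up → n₁ = 227; n₂ = r·n₁ = 0.5 × 227 = 114.

n₁ = 227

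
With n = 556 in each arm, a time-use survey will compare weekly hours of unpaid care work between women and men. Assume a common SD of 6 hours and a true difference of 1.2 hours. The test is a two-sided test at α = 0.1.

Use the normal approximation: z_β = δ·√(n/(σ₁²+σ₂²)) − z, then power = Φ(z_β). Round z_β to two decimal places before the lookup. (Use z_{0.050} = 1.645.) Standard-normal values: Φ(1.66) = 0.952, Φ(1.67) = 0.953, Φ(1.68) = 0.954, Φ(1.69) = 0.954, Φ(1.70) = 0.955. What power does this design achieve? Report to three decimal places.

z_β = δ·√(n/(σ₁²+σ₂²)) − z_{α/2}
    = 1.2 · √(556/72) − 1.645
    = 1.2 · 2.77889 − 1.645
    = 3.3347 − 1.645 = 1.6897 → 1.69
Power = Φ(1.69) = 0.954.

Power ≈ 0.954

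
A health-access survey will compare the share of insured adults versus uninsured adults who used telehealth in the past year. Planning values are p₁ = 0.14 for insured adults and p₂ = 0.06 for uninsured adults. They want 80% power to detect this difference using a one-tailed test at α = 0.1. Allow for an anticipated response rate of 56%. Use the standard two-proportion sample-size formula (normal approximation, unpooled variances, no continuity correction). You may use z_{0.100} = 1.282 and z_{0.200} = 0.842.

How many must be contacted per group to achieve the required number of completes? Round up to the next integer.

n = 223 per group

n = (z_α + z_β)² · [p₁(1−p₁) + p₂(1−p₂)] / (p₁ − p₂)²
  = (1.282 + 0.842)² · (0.14·0.86 + 0.06·0.94) / (0.08)²
  = (2.124)² · (0.1204 + 0.0564) / 0.0064
  = 4.5114 · 0.1768 / 0.0064
  = 124.63
Adjust for 56% response: 124.63 / 0.56 = 222.55.
Round up → n = 223 per group.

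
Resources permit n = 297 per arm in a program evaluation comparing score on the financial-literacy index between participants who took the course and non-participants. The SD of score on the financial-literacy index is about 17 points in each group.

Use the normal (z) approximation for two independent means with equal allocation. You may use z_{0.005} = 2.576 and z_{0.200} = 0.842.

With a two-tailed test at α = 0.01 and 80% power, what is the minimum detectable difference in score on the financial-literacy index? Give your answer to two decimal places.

δ = (z_{α/2} + z_β) · √((σ₁²+σ₂²)/n)
  = (2.576 + 0.842) · √(578/297)
  = 3.418 · √1.9461
  = 3.418 · 1.3950
  = 4.7682

Minimum detectable difference ≈ 4.77 points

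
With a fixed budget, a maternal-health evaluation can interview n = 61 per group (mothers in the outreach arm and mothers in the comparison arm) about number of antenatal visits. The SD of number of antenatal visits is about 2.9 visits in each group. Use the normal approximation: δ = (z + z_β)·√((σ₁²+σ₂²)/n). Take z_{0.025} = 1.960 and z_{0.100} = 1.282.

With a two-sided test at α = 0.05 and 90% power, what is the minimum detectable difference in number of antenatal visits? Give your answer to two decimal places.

Minimum detectable difference ≈ 1.70 visits

δ = (z_{α/2} + z_β) · √((σ₁²+σ₂²)/n)
  = (1.960 + 1.282) · √(16.82/61)
  = 3.242 · √0.27574
  = 3.242 · 0.5251
  = 1.7024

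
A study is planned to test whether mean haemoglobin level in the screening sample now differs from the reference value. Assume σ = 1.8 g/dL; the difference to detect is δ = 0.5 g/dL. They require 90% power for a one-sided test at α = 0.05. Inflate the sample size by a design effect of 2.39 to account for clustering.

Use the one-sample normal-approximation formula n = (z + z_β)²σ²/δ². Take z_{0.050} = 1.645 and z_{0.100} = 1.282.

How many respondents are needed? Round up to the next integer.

n = (z_α + z_β)² · σ² / δ²
  = (1.645 + 1.282)² · 1.8² / 0.5²
  = 8.5673 · 3.24 / 0.25
  = 111.03
Design effect: 2.39 × 111.03 = 265.37.
Round up → n = 266.

n = 266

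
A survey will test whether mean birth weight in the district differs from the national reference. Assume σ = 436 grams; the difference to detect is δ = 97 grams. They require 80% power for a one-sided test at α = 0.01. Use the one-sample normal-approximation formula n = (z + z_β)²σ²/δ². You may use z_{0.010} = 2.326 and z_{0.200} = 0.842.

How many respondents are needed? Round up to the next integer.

n = 203

n = (z_α + z_β)² · σ² / δ²
  = (2.326 + 0.842)² · 436² / 97²
  = 10.0362 · 190096 / 9409
  = 202.77
Round up → n = 203.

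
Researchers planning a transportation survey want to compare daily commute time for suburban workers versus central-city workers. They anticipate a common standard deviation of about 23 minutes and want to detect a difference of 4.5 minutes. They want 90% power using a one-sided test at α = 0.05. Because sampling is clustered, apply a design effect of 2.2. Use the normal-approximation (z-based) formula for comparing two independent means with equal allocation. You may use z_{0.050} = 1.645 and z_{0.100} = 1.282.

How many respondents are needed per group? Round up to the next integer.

n = 985 per group

n = (z_α + z_β)² · (σ₁² + σ₂²) / δ²
  = (1.645 + 1.282)² · (2·23² = 1058) / 4.5²
  = 8.5673 · 1058 / 20.25
  = 447.62
Design effect: 2.2 × 447.62 = 984.76.
Round up → n = 985 per group.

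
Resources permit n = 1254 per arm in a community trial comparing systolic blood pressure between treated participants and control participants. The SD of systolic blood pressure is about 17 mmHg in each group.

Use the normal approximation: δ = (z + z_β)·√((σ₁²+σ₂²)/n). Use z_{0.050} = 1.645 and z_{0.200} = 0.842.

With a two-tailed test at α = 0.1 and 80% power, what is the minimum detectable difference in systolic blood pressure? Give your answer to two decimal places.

δ = (z_{α/2} + z_β) · √((σ₁²+σ₂²)/n)
  = (1.645 + 0.842) · √(578/1254)
  = 2.487 · √0.46093
  = 2.487 · 0.6789
  = 1.6885

Minimum detectable difference ≈ 1.69 mmHg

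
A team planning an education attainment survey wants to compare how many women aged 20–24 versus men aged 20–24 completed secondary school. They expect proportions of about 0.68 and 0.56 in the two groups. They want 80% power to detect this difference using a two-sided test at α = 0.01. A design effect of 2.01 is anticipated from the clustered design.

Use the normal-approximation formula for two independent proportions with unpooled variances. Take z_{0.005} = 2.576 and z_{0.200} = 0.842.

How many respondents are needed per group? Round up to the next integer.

n = 757 per group

n = (z_{α/2} + z_β)² · [p₁(1−p₁) + p₂(1−p₂)] / (p₁ − p₂)²
  = (2.576 + 0.842)² · (0.68·0.32 + 0.56·0.44) / (0.12)²
  = (3.418)² · (0.2176 + 0.2464) / 0.0144
  = 11.6827 · 0.4640 / 0.0144
  = 376.44
Design effect: 2.01 × 376.44 = 756.65.
Round up → n = 757 per group.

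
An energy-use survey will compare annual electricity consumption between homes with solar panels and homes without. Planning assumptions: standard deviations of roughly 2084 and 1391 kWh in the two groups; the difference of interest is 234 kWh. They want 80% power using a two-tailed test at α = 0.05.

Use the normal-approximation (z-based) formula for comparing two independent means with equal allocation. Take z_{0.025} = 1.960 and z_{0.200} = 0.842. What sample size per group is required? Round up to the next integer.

n = 901 per group

n = (z_{α/2} + z_β)² · (σ₁² + σ₂²) / δ²
  = (1.960 + 0.842)² · (2084² + 1391² = 6277937) / 234²
  = 7.8512 · 6277937 / 54756
  = 900.16
Round up → n = 901 per group.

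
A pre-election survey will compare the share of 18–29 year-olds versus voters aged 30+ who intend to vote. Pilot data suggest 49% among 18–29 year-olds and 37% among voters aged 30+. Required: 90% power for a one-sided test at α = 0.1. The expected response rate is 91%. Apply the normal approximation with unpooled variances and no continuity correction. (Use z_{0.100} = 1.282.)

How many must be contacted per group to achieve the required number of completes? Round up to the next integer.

n = (z_α + z_β)² · [p₁(1−p₁) + p₂(1−p₂)] / (p₁ − p₂)²
  = (1.282 + 1.282)² · (0.49·0.51 + 0.37·0.63) / (0.12)²
  = (2.564)² · (0.2499 + 0.2331) / 0.0144
  = 6.5741 · 0.4830 / 0.0144
  = 220.51
Adjust for 91% response: 220.51 / 0.91 = 242.31.
Round up → n = 243 per group.

n = 243 per group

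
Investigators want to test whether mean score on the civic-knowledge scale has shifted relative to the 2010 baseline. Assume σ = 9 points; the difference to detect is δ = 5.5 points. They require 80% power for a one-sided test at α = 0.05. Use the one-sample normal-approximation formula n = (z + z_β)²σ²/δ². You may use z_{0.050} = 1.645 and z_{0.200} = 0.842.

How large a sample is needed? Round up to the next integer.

n = (z_α + z_β)² · σ² / δ²
  = (1.645 + 0.842)² · 9² / 5.5²
  = 6.1852 · 81 / 30.25
  = 16.56
Round up → n = 17.

n = 17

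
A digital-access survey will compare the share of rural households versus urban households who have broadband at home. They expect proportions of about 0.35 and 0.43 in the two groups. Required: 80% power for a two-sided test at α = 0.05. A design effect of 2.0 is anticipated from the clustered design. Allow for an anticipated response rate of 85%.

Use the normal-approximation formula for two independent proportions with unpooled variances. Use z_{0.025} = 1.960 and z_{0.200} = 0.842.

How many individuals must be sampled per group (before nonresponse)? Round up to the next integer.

n = (z_{α/2} + z_β)² · [p₁(1−p₁) + p₂(1−p₂)] / (p₁ − p₂)²
  = (1.960 + 0.842)² · (0.35·0.65 + 0.43·0.57) / (-0.08)²
  = (2.802)² · (0.2275 + 0.2451) / 0.0064
  = 7.8512 · 0.4726 / 0.0064
  = 579.76
Design effect: 2.0 × 579.76 = 1159.52.
Adjust for 85% response: 1159.52 / 0.85 = 1364.15.
Round up → n = 1365 per group.

n = 1365 per group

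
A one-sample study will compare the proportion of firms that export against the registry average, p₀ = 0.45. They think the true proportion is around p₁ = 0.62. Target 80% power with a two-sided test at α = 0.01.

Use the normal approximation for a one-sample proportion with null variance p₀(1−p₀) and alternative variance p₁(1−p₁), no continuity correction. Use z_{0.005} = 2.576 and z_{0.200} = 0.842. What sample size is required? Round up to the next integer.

n = 99

n = [z_{α/2}·√(p₀q₀) + z_β·√(p₁q₁)]² / (p₁ − p₀)²
  = [2.576·√(0.45·0.55) + 0.842·√(0.62·0.38)]² / (0.17)²
  = [2.576·0.4975 + 0.842·0.4854]² / 0.0289
  = [1.6902]² / 0.0289
  = 98.85
Round up → n = 99.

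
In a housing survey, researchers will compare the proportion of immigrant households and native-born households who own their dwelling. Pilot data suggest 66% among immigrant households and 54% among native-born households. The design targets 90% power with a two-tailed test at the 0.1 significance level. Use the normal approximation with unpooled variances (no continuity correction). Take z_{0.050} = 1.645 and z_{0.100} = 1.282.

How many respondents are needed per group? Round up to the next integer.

n = 282 per group

n = (z_{α/2} + z_β)² · [p₁(1−p₁) + p₂(1−p₂)] / (p₁ − p₂)²
  = (1.645 + 1.282)² · (0.66·0.34 + 0.54·0.46) / (0.12)²
  = (2.927)² · (0.2244 + 0.2484) / 0.0144
  = 8.5673 · 0.4728 / 0.0144
  = 281.29
Round up → n = 282 per group.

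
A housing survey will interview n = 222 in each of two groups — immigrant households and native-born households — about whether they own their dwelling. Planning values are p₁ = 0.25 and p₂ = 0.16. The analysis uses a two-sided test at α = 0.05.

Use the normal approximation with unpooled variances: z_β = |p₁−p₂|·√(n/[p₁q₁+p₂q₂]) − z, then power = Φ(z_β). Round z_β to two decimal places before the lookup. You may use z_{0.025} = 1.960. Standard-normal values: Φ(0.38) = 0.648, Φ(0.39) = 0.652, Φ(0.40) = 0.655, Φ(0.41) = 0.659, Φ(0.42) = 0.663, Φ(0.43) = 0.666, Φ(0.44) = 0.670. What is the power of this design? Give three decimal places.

Power ≈ 0.655

z_β = |p₁−p₂|·√(n/[p₁q₁+p₂q₂]) − z_{α/2}
    = 0.09 · √(222/0.3219) − 1.960
    = 0.09 · 26.2613 − 1.960
    = 2.3635 − 1.960 = 0.4035 → 0.40
Power = Φ(0.40) = 0.655.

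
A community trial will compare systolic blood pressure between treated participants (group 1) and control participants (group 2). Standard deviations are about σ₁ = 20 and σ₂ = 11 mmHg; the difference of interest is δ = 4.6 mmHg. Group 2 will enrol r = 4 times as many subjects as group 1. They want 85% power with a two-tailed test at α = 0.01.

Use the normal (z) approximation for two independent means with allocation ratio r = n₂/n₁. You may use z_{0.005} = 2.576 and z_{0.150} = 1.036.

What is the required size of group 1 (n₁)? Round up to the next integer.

n₁ = 266

n₁ = (z_{α/2} + z_β)² · (σ₁² + σ₂²/r) / δ²
   = (2.576 + 1.036)² · (20² + 11²/4) / 4.6²
   = 13.0465 · (400 + 30.25) / 21.16
   = 13.0465 · 430.25 / 21.16
   = 265.28
Round up → n₁ = 266; n₂ = r·n₁ = 4 × 266 = 1064.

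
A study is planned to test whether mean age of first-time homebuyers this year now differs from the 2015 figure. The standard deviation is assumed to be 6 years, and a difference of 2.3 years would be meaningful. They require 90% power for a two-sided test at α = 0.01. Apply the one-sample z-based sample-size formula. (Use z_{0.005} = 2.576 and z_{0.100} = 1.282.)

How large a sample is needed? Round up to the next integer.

n = 102

n = (z_{α/2} + z_β)² · σ² / δ²
  = (2.576 + 1.282)² · 6² / 2.3²
  = 14.8842 · 36 / 5.29
  = 101.29
Round up → n = 102.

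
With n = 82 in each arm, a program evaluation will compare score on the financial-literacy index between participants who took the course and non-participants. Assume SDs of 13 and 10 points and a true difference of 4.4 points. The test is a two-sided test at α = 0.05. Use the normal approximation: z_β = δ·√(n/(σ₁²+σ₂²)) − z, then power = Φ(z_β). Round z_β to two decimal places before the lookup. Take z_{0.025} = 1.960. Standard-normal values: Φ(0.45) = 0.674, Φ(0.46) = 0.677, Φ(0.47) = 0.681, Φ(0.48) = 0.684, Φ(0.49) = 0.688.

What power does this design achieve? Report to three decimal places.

Power ≈ 0.681

z_β = δ·√(n/(σ₁²+σ₂²)) − z_{α/2}
    = 4.4 · √(82/269) − 1.960
    = 4.4 · 0.55212 − 1.960
    = 2.4293 − 1.960 = 0.4693 → 0.47
Power = Φ(0.47) = 0.681.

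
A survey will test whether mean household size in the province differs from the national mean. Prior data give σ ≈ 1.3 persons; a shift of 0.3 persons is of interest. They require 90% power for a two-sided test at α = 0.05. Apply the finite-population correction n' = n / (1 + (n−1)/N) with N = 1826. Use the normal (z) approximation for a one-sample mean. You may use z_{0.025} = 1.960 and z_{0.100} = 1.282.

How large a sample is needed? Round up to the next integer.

n = (z_{α/2} + z_β)² · σ² / δ²
  = (1.960 + 1.282)² · 1.3² / 0.3²
  = 10.5106 · 1.69 / 0.09
  = 197.37
Finite-population correction (N = 1826): 197.37 / (1 + (197.37 − 1)/1826) = 178.20.
Round up → n = 179.

n = 179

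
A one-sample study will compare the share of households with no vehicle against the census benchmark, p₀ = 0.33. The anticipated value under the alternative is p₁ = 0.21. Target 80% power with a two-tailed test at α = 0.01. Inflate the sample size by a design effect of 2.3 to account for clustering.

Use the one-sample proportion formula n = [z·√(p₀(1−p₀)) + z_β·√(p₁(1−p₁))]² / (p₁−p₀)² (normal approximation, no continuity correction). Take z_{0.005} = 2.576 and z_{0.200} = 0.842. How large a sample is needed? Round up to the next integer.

n = [z_{α/2}·√(p₀q₀) + z_β·√(p₁q₁)]² / (p₁ − p₀)²
  = [2.576·√(0.33·0.67) + 0.842·√(0.21·0.79)]² / (-0.12)²
  = [2.576·0.4702 + 0.842·0.4073]² / 0.0144
  = [1.5542]² / 0.0144
  = 167.75
Design effect: 2.3 × 167.75 = 385.83.
Round up → n = 386.

n = 386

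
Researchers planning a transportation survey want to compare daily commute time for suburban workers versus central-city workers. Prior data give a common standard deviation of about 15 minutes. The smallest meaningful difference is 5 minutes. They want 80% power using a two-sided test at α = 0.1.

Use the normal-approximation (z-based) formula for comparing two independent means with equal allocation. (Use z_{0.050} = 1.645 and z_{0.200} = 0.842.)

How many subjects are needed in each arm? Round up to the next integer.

n = 112 per group

n = (z_{α/2} + z_β)² · (σ₁² + σ₂²) / δ²
  = (1.645 + 0.842)² · (2·15² = 450) / 5²
  = 6.1852 · 450 / 25
  = 111.33
Round up → n = 112 per group.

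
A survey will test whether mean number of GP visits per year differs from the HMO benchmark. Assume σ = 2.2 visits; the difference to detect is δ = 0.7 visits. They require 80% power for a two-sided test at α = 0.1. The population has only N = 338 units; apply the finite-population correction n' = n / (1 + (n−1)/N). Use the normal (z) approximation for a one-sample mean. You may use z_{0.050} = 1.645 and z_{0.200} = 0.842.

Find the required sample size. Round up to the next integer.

n = 52

n = (z_{α/2} + z_β)² · σ² / δ²
  = (1.645 + 0.842)² · 2.2² / 0.7²
  = 6.1852 · 4.84 / 0.49
  = 61.09
Finite-population correction (N = 338): 61.09 / (1 + (61.09 − 1)/338) = 51.87.
Round up → n = 52.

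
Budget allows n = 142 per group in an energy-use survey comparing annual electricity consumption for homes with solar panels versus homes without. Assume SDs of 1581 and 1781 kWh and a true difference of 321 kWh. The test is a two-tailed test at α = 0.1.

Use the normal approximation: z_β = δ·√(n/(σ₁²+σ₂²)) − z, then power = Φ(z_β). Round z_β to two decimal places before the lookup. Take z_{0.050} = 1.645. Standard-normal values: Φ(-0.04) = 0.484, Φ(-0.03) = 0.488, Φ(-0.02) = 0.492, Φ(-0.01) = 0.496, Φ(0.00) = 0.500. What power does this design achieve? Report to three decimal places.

z_β = δ·√(n/(σ₁²+σ₂²)) − z_{α/2}
    = 321 · √(142/5671522) − 1.645
    = 321 · 0.00500 − 1.645
    = 1.6062 − 1.645 = -0.0388 → -0.04
Power = Φ(-0.04) = 0.484.

Power ≈ 0.484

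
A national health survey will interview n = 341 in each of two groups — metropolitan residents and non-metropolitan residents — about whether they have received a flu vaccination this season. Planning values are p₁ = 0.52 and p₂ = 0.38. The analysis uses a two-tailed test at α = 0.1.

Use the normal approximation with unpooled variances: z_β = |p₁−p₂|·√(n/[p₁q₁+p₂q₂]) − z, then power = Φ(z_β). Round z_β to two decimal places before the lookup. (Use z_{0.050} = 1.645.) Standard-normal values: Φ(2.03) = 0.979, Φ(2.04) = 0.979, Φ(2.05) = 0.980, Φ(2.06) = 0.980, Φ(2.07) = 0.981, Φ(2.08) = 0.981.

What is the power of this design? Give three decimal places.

z_β = |p₁−p₂|·√(n/[p₁q₁+p₂q₂]) − z_{α/2}
    = 0.14 · √(341/0.4852) − 1.645
    = 0.14 · 26.5104 − 1.645
    = 3.7115 − 1.645 = 2.0665 → 2.07
Power = Φ(2.07) = 0.981.

Power ≈ 0.981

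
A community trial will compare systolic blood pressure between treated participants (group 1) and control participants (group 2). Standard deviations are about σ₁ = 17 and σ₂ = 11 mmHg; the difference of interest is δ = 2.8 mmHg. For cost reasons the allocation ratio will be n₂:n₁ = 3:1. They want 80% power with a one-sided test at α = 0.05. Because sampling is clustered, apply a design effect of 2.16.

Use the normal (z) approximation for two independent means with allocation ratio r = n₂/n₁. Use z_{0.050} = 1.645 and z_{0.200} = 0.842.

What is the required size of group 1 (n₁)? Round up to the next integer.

n₁ = 562

n₁ = (z_α + z_β)² · (σ₁² + σ₂²/r) / δ²
   = (1.645 + 0.842)² · (17² + 11²/3) / 2.8²
   = 6.1852 · (289 + 40.3333) / 7.84
   = 6.1852 · 329.3333 / 7.84
   = 259.82
Design effect: 2.16 × 259.82 = 561.21.
Round up → n₁ = 562; n₂ = r·n₁ = 3 × 562 = 1686.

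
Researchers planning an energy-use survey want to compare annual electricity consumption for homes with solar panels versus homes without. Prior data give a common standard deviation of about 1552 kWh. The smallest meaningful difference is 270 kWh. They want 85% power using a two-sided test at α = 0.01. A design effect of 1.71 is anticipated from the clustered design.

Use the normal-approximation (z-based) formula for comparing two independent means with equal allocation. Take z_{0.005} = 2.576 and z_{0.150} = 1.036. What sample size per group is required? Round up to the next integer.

n = (z_{α/2} + z_β)² · (σ₁² + σ₂²) / δ²
  = (2.576 + 1.036)² · (2·1552² = 4817408) / 270²
  = 13.0465 · 4817408 / 72900
  = 862.15
Design effect: 1.71 × 862.15 = 1474.27.
Round up → n = 1475 per group.

n = 1475 per group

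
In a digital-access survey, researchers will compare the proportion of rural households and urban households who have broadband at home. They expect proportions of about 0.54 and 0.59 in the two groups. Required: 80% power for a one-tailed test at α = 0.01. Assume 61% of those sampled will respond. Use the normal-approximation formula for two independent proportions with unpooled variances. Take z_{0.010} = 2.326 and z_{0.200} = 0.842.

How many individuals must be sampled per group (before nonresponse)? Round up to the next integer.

n = (z_α + z_β)² · [p₁(1−p₁) + p₂(1−p₂)] / (p₁ − p₂)²
  = (2.326 + 0.842)² · (0.54·0.46 + 0.59·0.41) / (-0.05)²
  = (3.168)² · (0.2484 + 0.2419) / 0.0025
  = 10.0362 · 0.4903 / 0.0025
  = 1968.30
Adjust for 61% response: 1968.30 / 0.61 = 3226.73.
Round up → n = 3227 per group.

n = 3227 per group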